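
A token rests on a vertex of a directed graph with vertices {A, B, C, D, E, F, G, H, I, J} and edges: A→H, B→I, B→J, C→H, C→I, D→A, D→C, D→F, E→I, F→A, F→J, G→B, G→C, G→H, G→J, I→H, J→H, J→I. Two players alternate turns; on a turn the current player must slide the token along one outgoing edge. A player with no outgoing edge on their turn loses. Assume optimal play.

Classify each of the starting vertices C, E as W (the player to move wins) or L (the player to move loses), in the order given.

C: W, E: L

Compute win/loss labels from the base case upward. A position with no move is L. Any other position is W if it can reach an L in one move, else L.
Every edge goes from a vertex to one that appears earlier in the order H, I, J, A, C, F, D, E, B, G, so processing vertices in that order labels each vertex after all of its successors.
H: no outgoing edge → L
I: reaches L-position H → W
J: reaches L-position H → W
A: reaches L-position H → W
C: reaches L-position H → W
F: only reaches A(W), J(W), all W → L
D: reaches L-position F → W
E: only reaches I(W), which is W → L
B: only reaches J(W), I(W), all W → L
G: reaches L-position B → W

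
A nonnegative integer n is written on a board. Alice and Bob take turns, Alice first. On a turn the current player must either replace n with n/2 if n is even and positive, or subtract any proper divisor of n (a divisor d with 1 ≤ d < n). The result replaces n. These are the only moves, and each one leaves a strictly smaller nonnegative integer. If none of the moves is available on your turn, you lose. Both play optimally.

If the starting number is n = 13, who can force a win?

Bob wins.

Label each position W (a win for the player to move) or L (a loss). A position with no legal move is L; any other position is W exactly when some move reaches an L, and L when every move reaches a W.
n=0: no move → L
n=1: no move → L
n=2: W (go to 1, an L position)
n=3: L (sole option 2(W) is W)
n=4: W (go to 3, an L position)
n=5: L (sole option 4(W) is W)
n=6: W (go to 3, an L position)
n=7: L (sole option 6(W) is W)
n=8: W (go to 7, an L position)
n=9: L (options 6(W), 8(W) are all W)
n=10: W (go to 5, an L position)
n=11: L (sole option 10(W) is W)
n=12: W (go to 9, an L position)
n=13: L (sole option 12(W) is W)
The starting position 13 is L: whatever Alice does, the opponent receives a W position.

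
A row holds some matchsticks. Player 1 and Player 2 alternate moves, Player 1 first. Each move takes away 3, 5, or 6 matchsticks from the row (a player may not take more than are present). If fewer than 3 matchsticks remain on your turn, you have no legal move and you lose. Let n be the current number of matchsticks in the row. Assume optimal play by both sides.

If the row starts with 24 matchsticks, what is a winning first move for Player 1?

Remove 5, leaving 19.

Use the standard recursion: the mover loses at a terminal position; elsewhere, the mover wins exactly when some move hands the opponent an L position.
n=0: no move → L
n=1: no move → L
n=2: no move → L
n=3: →0(L), so W
n=4: →1(L), so W
n=5: →2(L), so W
n=6: →1(L), so W
n=7: →2(L), so W
n=8: →2(L), so W
n=9: →6(W), 4(W), 3(W) — all W, so L
n=10: →7(W), 5(W), 4(W) — all W, so L
n=11: →8(W), 6(W), 5(W) — all W, so L
n=12: →9(L), so W
n=13: →10(L), so W
n=14: →11(L), so W
n=15: →10(L), so W
n=16: →11(L), so W
n=17: →11(L), so W
n=18: →15(W), 13(W), 12(W) — all W, so L
n=19: →16(W), 14(W), 13(W) — all W, so L
n=20: →17(W), 15(W), 14(W) — all W, so L
n=21: →18(L), so W
n=22: →19(L), so W
n=23: →20(L), so W
n=24: →19(L), so W
From 24, the L positions reachable in one move are: 19, 18. Any move reaching one of these is winning.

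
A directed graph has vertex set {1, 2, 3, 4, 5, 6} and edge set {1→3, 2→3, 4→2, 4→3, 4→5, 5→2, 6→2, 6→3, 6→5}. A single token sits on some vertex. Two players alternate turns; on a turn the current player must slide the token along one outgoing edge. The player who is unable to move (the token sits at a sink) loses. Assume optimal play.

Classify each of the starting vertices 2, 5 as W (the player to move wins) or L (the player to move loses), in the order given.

2: W, 5: L

Positions with no move are L. A position that does have a move is losing for the player to move precisely when every available move leads to a winning position for the opponent. Fill in the labels:
Every edge goes from a vertex to one that appears earlier in the order 3, 2, 5, 6, 1, 4, so processing vertices in that order labels each vertex after all of its successors.
3: no outgoing edge → L
2: can move to 3, which is L ⇒ W
5: the only move is to 2(W), a W ⇒ L
6: can move to 5, which is L ⇒ W
1: can move to 3, which is L ⇒ W
4: can move to 5, which is L ⇒ W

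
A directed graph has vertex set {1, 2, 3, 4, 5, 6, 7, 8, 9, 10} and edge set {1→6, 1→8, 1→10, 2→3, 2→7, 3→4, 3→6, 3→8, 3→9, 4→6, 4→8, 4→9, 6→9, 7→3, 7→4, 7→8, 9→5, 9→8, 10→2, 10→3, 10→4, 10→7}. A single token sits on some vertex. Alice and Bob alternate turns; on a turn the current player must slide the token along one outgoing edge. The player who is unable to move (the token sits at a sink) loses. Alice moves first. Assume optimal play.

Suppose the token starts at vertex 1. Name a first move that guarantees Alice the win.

Label each position W (a win for the player to move) or L (a loss). A position with no legal move is L; any other position is W exactly when some move reaches an L, and L when every move reaches a W.
Every edge goes from a vertex to one that appears earlier in the order 8, 5, 9, 6, 4, 3, 7, 2, 10, 1, so processing vertices in that order labels each vertex after all of its successors.
8: no outgoing edge → L
5: no outgoing edge → L
9: →5(L), so W
6: →9(W) only, which is W, so L
4: →6(L), so W
3: →6(L), so W
7: →8(L), so W
2: →7(W), 3(W) — all W, so L
10: →2(L), so W
1: →6(L), so W
From 1, the L positions reachable in one move are: 6, 8. Any move reaching one of these is winning.

Move to 6.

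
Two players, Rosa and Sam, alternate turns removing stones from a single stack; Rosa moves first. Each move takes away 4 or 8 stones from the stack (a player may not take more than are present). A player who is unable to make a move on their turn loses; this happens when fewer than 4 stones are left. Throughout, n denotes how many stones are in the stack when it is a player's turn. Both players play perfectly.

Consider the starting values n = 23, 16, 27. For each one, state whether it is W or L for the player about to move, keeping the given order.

23: W, 16: W, 27: L

Use the standard recursion: the mover loses at a terminal position; elsewhere, the mover wins exactly when some move hands the opponent an L position.
n=0: no move → L
n=1: no move → L
n=2: no move → L
n=3: no move → L
n=4: →0(L), so W
n=5: →1(L), so W
n=6: →2(L), so W
n=7: →3(L), so W
n=8: →0(L), so W
n=9: →1(L), so W
n=10: →2(L), so W
n=11: →3(L), so W
n=12: →8(W), 4(W) — all W, so L
n=13: →9(W), 5(W) — all W, so L
n=14: →10(W), 6(W) — all W, so L
n=15: →11(W), 7(W) — all W, so L
n=16: →12(L), so W
n=17: →13(L), so W
n=18: →14(L), so W
n=19: →15(L), so W
n=20: →12(L), so W
n=21: →13(L), so W
n=22: →14(L), so W
n=23: →15(L), so W
n=24: →20(W), 16(W) — all W, so L
n=25: →21(W), 17(W) — all W, so L
n=26: →22(W), 18(W) — all W, so L
n=27: →23(W), 19(W) — all W, so L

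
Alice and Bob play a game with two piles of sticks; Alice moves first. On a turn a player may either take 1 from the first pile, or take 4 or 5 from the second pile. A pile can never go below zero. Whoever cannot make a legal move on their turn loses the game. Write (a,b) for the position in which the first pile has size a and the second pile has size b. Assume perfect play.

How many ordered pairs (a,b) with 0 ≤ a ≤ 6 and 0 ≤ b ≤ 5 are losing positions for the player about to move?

22

Compute win/loss labels from the base case upward. A position with no move is L. Any other position is W if it can reach an L in one move, else L.
Every move lowers a or b (never raises either), so fill the grid row by row in increasing a, and left to right within a row: each cell's successors are then already labelled.
      b=0  b=1  b=2  b=3  b=4  b=5
a=0:    L    L    L    L    W    W
a=1:    W    W    W    W    L    L
a=2:    L    L    L    L    W    W
a=3:    W    W    W    W    L    L
a=4:    L    L    L    L    W    W
a=5:    W    W    W    W    L    L
a=6:    L    L    L    L    W    W
Cells with no legal move (terminal, hence L): (0,0), (0,1), (0,2), (0,3).
The remaining L cells, each justified by listing all of its moves:
(1,4): only reaches (0,4)(W), (1,0)(W), all W → L
(1,5): only reaches (0,5)(W), (1,1)(W), (1,0)(W), all W → L
(2,0): only reaches (1,0)(W), which is W → L
(2,1): only reaches (1,1)(W), which is W → L
(2,2): only reaches (1,2)(W), which is W → L
(2,3): only reaches (1,3)(W), which is W → L
(3,4): only reaches (2,4)(W), (3,0)(W), all W → L
(3,5): only reaches (2,5)(W), (3,1)(W), (3,0)(W), all W → L
(4,0): only reaches (3,0)(W), which is W → L
(4,1): only reaches (3,1)(W), which is W → L
(4,2): only reaches (3,2)(W), which is W → L
(4,3): only reaches (3,3)(W), which is W → L
(5,4): only reaches (4,4)(W), (5,0)(W), all W → L
(5,5): only reaches (4,5)(W), (5,1)(W), (5,0)(W), all W → L
(6,0): only reaches (5,0)(W), which is W → L
(6,1): only reaches (5,1)(W), which is W → L
(6,2): only reaches (5,2)(W), which is W → L
(6,3): only reaches (5,3)(W), which is W → L
Every other cell has at least one move into one of the L cells above, so it is W.
L cells per row: a=0: 4, a=1: 2, a=2: 4, a=3: 2, a=4: 4, a=5: 2, a=6: 4; total 22.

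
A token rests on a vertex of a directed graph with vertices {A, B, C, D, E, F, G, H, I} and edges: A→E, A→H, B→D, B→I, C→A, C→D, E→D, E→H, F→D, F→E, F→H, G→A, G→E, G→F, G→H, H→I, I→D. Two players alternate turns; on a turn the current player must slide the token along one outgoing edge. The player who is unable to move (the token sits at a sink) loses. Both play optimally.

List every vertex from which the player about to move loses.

D, H

Build the W/L table. Terminal = L. A non-terminal position is W if it has a move to some L; otherwise it is L.
Every edge goes from a vertex to one that appears earlier in the order D, I, H, B, E, A, F, C, G, so processing vertices in that order labels each vertex after all of its successors.
D: no outgoing edge → L
I: reaches L-position D → W
H: only reaches I(W), which is W → L
B: reaches L-position D → W
E: reaches L-position H → W
A: reaches L-position H → W
F: reaches L-position H → W
C: reaches L-position D → W
G: reaches L-position H → W
The losing starting vertices are exactly the entries labelled L in this table (2 of them).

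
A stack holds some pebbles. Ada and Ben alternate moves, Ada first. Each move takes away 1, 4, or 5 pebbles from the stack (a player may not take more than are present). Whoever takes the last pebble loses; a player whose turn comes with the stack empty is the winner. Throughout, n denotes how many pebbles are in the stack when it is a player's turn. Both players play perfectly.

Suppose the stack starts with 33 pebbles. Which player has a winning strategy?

Ben wins.

Use the standard recursion: the mover wins at a terminal position; elsewhere, the mover wins exactly when some move hands the opponent an L position.
n=0: no move; the opponent has just taken the last pebble and therefore loses → W
n=1: →0(W) only, which is W, so L
n=2: →1(L), so W
n=3: →2(W) only, which is W, so L
n=4: →3(L), so W
n=5: →1(L), so W
n=6: →1(L), so W
n=7: →3(L), so W
n=8: →3(L), so W
n=9: →8(W), 5(W), 4(W) — all W, so L
n=10: →9(L), so W
n=11: →10(W), 7(W), 6(W) — all W, so L
n=12: →11(L), so W
n=13: →9(L), so W
n=14: →9(L), so W
n=15: →11(L), so W
n=16: →11(L), so W
n=17: →16(W), 13(W), 12(W) — all W, so L
n=18: →17(L), so W
n=19: →18(W), 15(W), 14(W) — all W, so L
n=20: →19(L), so W
n=21: →17(L), so W
n=22: →17(L), so W
n=23: →19(L), so W
n=24: →19(L), so W
n=25: →24(W), 21(W), 20(W) — all W, so L
n=26: →25(L), so W
n=27: →26(W), 23(W), 22(W) — all W, so L
n=28: →27(L), so W
n=29: →25(L), so W
n=30: →25(L), so W
n=31: →27(L), so W
n=32: →27(L), so W
n=33: →32(W), 29(W), 28(W) — all W, so L
The starting position 33 is L: whatever Ada does, the opponent receives a W position.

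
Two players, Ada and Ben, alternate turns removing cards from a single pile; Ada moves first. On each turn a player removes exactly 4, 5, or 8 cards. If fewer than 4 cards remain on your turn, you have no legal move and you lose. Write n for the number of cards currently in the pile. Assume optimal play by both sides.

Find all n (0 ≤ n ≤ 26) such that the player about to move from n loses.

0, 1, 2, 3, 12, 13, 14, 15, 24, 25, 26

Use the standard recursion: the mover loses at a terminal position; elsewhere, the mover wins exactly when some move hands the opponent an L position.
n=0: no move → L
n=1: no move → L
n=2: no move → L
n=3: no move → L
n=4: W (go to 0, an L position)
n=5: W (go to 1, an L position)
n=6: W (go to 2, an L position)
n=7: W (go to 3, an L position)
n=8: W (go to 3, an L position)
n=9: W (go to 1, an L position)
n=10: W (go to 2, an L position)
n=11: W (go to 3, an L position)
n=12: L (options 8(W), 7(W), 4(W) are all W)
n=13: L (options 9(W), 8(W), 5(W) are all W)
n=14: L (options 10(W), 9(W), 6(W) are all W)
n=15: L (options 11(W), 10(W), 7(W) are all W)
n=16: W (go to 12, an L position)
n=17: W (go to 13, an L position)
n=18: W (go to 14, an L position)
n=19: W (go to 15, an L position)
n=20: W (go to 15, an L position)
n=21: W (go to 13, an L position)
n=22: W (go to 14, an L position)
n=23: W (go to 15, an L position)
n=24: L (options 20(W), 19(W), 16(W) are all W)
n=25: L (options 21(W), 20(W), 17(W) are all W)
n=26: L (options 22(W), 21(W), 18(W) are all W)
Reading off the rows marked L gives the requested list; there are 11 such values of n.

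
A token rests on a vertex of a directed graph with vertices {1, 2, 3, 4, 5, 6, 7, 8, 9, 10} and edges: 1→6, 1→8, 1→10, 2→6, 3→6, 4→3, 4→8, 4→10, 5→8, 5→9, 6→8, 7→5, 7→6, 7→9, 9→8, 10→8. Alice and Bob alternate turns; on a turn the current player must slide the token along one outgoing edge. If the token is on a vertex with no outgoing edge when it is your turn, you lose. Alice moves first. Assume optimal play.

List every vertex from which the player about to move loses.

2, 3, 7, 8

Compute win/loss labels from the base case upward. A position with no move is L. Any other position is W if it can reach an L in one move, else L.
Every edge goes from a vertex to one that appears earlier in the order 8, 9, 6, 5, 2, 7, 10, 1, 3, 4, so processing vertices in that order labels each vertex after all of its successors.
8: no outgoing edge → L
9: W (go to 8, an L position)
6: W (go to 8, an L position)
5: W (go to 8, an L position)
2: L (sole option 6(W) is W)
7: L (options 5(W), 6(W), 9(W) are all W)
10: W (go to 8, an L position)
1: W (go to 8, an L position)
3: L (sole option 6(W) is W)
4: W (go to 3, an L position)
The losing starting vertices are exactly the entries labelled L in this table (4 of them).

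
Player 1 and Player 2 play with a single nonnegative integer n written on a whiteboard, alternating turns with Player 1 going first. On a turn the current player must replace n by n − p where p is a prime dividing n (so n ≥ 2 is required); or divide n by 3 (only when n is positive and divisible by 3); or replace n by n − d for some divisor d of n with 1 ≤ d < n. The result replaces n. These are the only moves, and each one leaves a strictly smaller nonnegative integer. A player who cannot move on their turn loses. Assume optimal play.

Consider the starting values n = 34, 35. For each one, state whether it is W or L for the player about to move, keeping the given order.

34: W, 35: L

Positions with no move are L. A position that does have a move is losing for the player to move precisely when every available move leads to a winning position for the opponent. Fill in the labels:
n=0: no move → L
n=1: no move → L
n=2: reaches L-position 0 → W
n=3: reaches L-position 0 → W
n=4: only reaches 2(W), 3(W), all W → L
n=5: reaches L-position 0 → W
n=6: reaches L-position 4 → W
n=7: reaches L-position 0 → W
n=8: reaches L-position 4 → W
n=9: only reaches 3(W), 6(W), 8(W), all W → L
n=10: reaches L-position 9 → W
n=11: reaches L-position 0 → W
n=12: reaches L-position 4 → W
n=13: reaches L-position 0 → W
n=14: only reaches 7(W), 12(W), 13(W), all W → L
n=15: reaches L-position 14 → W
n=16: reaches L-position 14 → W
n=17: reaches L-position 0 → W
n=18: reaches L-position 9 → W
n=19: reaches L-position 0 → W
n=20: only reaches 10(W), 15(W), 16(W), 18(W), 19(W), all W → L
n=21: reaches L-position 14 → W
n=22: reaches L-position 20 → W
n=23: reaches L-position 0 → W
n=24: reaches L-position 20 → W
n=25: reaches L-position 20 → W
n=26: only reaches 13(W), 24(W), 25(W), all W → L
n=27: reaches L-position 9 → W
n=28: reaches L-position 14 → W
n=29: reaches L-position 0 → W
n=30: reaches L-position 20 → W
n=31: reaches L-position 0 → W
n=32: only reaches 16(W), 24(W), 28(W), 30(W), 31(W), all W → L
n=33: reaches L-position 32 → W
n=34: reaches L-position 32 → W
n=35: only reaches 28(W), 30(W), 34(W), all W → L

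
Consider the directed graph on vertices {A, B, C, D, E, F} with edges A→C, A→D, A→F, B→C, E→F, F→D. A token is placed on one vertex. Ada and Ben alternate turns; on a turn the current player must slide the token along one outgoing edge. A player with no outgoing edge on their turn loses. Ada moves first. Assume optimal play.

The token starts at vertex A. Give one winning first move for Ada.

Move to C.

Classify positions by backward induction: terminal positions (no move available) are L. From any other position, the mover wins iff some move reaches an L.
Every edge goes from a vertex to one that appears earlier in the order D, C, B, F, E, A, so processing vertices in that order labels each vertex after all of its successors.
D: no outgoing edge → L
C: no outgoing edge → L
B: reaches L-position C → W
F: reaches L-position D → W
E: only reaches F(W), which is W → L
A: reaches L-position C → W
From A, the L positions reachable in one move are: C, D. Any move reaching one of these is winning.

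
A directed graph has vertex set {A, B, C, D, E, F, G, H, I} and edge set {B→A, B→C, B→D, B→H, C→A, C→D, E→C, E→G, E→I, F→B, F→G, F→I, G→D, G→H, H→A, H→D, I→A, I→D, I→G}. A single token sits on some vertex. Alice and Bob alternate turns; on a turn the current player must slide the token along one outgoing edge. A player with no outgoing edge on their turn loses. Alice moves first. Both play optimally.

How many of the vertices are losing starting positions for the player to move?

4

Work bottom-up. With no move the player to move loses. Otherwise the position is W if at least one move leads to an L position for the opponent, and L if every move leads to a W.
Every edge goes from a vertex to one that appears earlier in the order D, A, H, G, I, C, B, F, E, so processing vertices in that order labels each vertex after all of its successors.
D: no outgoing edge → L
A: no outgoing edge → L
H: W (go to A, an L position)
G: W (go to D, an L position)
I: W (go to A, an L position)
C: W (go to A, an L position)
B: W (go to A, an L position)
F: L (options B(W), I(W), G(W) are all W)
E: L (options C(W), I(W), G(W) are all W)
The L vertices are A, D, E, F; that is 4 in all.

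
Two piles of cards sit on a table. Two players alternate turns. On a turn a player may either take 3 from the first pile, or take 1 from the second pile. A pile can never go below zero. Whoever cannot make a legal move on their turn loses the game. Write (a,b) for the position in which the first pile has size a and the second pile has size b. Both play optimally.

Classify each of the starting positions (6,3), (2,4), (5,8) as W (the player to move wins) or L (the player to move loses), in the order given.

Compute win/loss labels from the base case upward. A position with no move is L. Any other position is W if it can reach an L in one move, else L.
No move ever increases a pile, so every position that can arise here has a ≤ 6 and b ≤ 8; it is enough to label the cells with 0 ≤ a ≤ 6 and 0 ≤ b ≤ 8.
Every move lowers a or b (never raises either), so fill the grid row by row in increasing a, and left to right within a row: each cell's successors are then already labelled.
      b=0  b=1  b=2  b=3  b=4  b=5  b=6  b=7  b=8
a=0:    L    W    L    W    L    W    L    W    L
a=1:    L    W    L    W    L    W    L    W    L
a=2:    L    W    L    W    L    W    L    W    L
a=3:    W    L    W    L    W    L    W    L    W
a=4:    W    L    W    L    W    L    W    L    W
a=5:    W    L    W    L    W    L    W    L    W
a=6:    L    W    L    W    L    W    L    W    L
Cells with no legal move (terminal, hence L): (0,0), (1,0), (2,0).
The remaining L cells, each justified by listing all of its moves:
(0,2): only reaches (0,1)(W), which is W → L
(0,4): only reaches (0,3)(W), which is W → L
(0,6): only reaches (0,5)(W), which is W → L
(0,8): only reaches (0,7)(W), which is W → L
(1,2): only reaches (1,1)(W), which is W → L
(1,4): only reaches (1,3)(W), which is W → L
(1,6): only reaches (1,5)(W), which is W → L
(1,8): only reaches (1,7)(W), which is W → L
(2,2): only reaches (2,1)(W), which is W → L
(2,4): only reaches (2,3)(W), which is W → L
(2,6): only reaches (2,5)(W), which is W → L
(2,8): only reaches (2,7)(W), which is W → L
(3,1): only reaches (0,1)(W), (3,0)(W), all W → L
(3,3): only reaches (0,3)(W), (3,2)(W), all W → L
(3,5): only reaches (0,5)(W), (3,4)(W), all W → L
(3,7): only reaches (0,7)(W), (3,6)(W), all W → L
(4,1): only reaches (1,1)(W), (4,0)(W), all W → L
(4,3): only reaches (1,3)(W), (4,2)(W), all W → L
(4,5): only reaches (1,5)(W), (4,4)(W), all W → L
(4,7): only reaches (1,7)(W), (4,6)(W), all W → L
(5,1): only reaches (2,1)(W), (5,0)(W), all W → L
(5,3): only reaches (2,3)(W), (5,2)(W), all W → L
(5,5): only reaches (2,5)(W), (5,4)(W), all W → L
(5,7): only reaches (2,7)(W), (5,6)(W), all W → L
(6,0): only reaches (3,0)(W), which is W → L
(6,2): only reaches (3,2)(W), (6,1)(W), all W → L
(6,4): only reaches (3,4)(W), (6,3)(W), all W → L
(6,6): only reaches (3,6)(W), (6,5)(W), all W → L
(6,8): only reaches (3,8)(W), (6,7)(W), all W → L
Every other cell has at least one move into one of the L cells above, so it is W.
(6,3): the move to (3,3) reaches an L cell, so W
(2,4): one of the L cells justified above, so L
(5,8): the move to (2,8) reaches an L cell, so W

(6,3): W, (2,4): L, (5,8): W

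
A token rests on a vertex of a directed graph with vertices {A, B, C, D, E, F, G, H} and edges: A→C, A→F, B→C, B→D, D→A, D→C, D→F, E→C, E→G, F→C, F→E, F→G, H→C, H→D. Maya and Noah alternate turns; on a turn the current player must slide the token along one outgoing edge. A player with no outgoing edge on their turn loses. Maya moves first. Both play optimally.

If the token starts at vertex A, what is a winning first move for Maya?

Move to C.

Build the W/L table. Terminal = L. A non-terminal position is W if it has a move to some L; otherwise it is L.
Every edge goes from a vertex to one that appears earlier in the order C, G, E, F, A, D, H, B, so processing vertices in that order labels each vertex after all of its successors.
C: no outgoing edge → L
G: no outgoing edge → L
E: can move to G, which is L ⇒ W
F: can move to G, which is L ⇒ W
A: can move to C, which is L ⇒ W
D: can move to C, which is L ⇒ W
H: can move to C, which is L ⇒ W
B: can move to C, which is L ⇒ W
From A, the L positions reachable in one move are: C.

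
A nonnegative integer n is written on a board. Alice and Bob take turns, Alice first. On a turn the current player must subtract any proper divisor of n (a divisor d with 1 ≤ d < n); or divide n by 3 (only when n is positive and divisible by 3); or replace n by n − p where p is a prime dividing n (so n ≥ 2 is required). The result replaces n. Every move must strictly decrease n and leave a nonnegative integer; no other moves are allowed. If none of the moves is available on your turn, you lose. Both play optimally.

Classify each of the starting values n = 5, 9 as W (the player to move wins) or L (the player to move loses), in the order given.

5: W, 9: L

Label each position W (a win for the player to move) or L (a loss). A position with no legal move is L; any other position is W exactly when some move reaches an L, and L when every move reaches a W.
n=0: no move → L
n=1: no move → L
n=2: →0(L), so W
n=3: →0(L), so W
n=4: →2(W), 3(W) — all W, so L
n=5: →0(L), so W
n=6: →4(L), so W
n=7: →0(L), so W
n=8: →4(L), so W
n=9: →3(W), 6(W), 8(W) — all W, so L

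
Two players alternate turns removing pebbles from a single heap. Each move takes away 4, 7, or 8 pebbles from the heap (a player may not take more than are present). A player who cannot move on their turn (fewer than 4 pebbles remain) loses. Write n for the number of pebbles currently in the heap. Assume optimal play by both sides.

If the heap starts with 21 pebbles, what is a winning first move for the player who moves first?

Remove 7, leaving 14.

Compute win/loss labels from the base case upward. A position with no move is L. Any other position is W if it can reach an L in one move, else L.
n=0: no move → L
n=1: no move → L
n=2: no move → L
n=3: no move → L
n=4: W (go to 0, an L position)
n=5: W (go to 1, an L position)
n=6: W (go to 2, an L position)
n=7: W (go to 3, an L position)
n=8: W (go to 1, an L position)
n=9: W (go to 2, an L position)
n=10: W (go to 3, an L position)
n=11: W (go to 3, an L position)
n=12: L (options 8(W), 5(W), 4(W) are all W)
n=13: L (options 9(W), 6(W), 5(W) are all W)
n=14: L (options 10(W), 7(W), 6(W) are all W)
n=15: L (options 11(W), 8(W), 7(W) are all W)
n=16: W (go to 12, an L position)
n=17: W (go to 13, an L position)
n=18: W (go to 14, an L position)
n=19: W (go to 15, an L position)
n=20: W (go to 13, an L position)
n=21: W (go to 14, an L position)
From 21, the L positions reachable in one move are: 14, 13. Any move reaching one of these is winning.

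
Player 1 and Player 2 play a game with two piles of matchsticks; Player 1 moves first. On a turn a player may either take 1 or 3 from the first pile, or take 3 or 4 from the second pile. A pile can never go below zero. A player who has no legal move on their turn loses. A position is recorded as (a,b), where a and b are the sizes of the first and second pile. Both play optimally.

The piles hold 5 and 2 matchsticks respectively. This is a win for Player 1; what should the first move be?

Label each position W (a win for the player to move) or L (a loss). A position with no legal move is L; any other position is W exactly when some move reaches an L, and L when every move reaches a W.
No move ever increases a pile, so every position that can arise here has a ≤ 5 and b ≤ 2; it is enough to label the cells with 0 ≤ a ≤ 5 and 0 ≤ b ≤ 2.
Every move lowers a or b (never raises either), so fill the grid row by row in increasing a, and left to right within a row: each cell's successors are then already labelled.
      b=0  b=1  b=2
a=0:    L    L    L
a=1:    W    W    W
a=2:    L    L    L
a=3:    W    W    W
a=4:    L    L    L
a=5:    W    W    W
Cells with no legal move (terminal, hence L): (0,0), (0,1), (0,2).
The remaining L cells, each justified by listing all of its moves:
(2,0): →(1,0)(W) only, which is W, so L
(2,1): →(1,1)(W) only, which is W, so L
(2,2): →(1,2)(W) only, which is W, so L
(4,0): →(3,0)(W), (1,0)(W) — all W, so L
(4,1): →(3,1)(W), (1,1)(W) — all W, so L
(4,2): →(3,2)(W), (1,2)(W) — all W, so L
Every other cell has at least one move into one of the L cells above, so it is W.
From (5,2), the L positions reachable in one move are: (4,2), (2,2). Any move reaching one of these is winning.

Move to (4,2).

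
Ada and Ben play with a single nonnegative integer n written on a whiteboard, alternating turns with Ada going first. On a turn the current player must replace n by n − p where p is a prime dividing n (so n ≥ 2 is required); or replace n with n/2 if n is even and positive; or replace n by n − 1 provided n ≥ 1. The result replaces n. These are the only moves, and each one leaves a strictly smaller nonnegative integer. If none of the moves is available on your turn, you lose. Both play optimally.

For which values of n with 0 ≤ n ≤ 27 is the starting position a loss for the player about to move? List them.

0, 4, 9, 14, 20, 24

Compute win/loss labels from the base case upward. A position with no move is L. Any other position is W if it can reach an L in one move, else L.
n=0: no move → L
n=1: reaches L-position 0 → W
n=2: reaches L-position 0 → W
n=3: reaches L-position 0 → W
n=4: only reaches 2(W), 3(W), all W → L
n=5: reaches L-position 0 → W
n=6: reaches L-position 4 → W
n=7: reaches L-position 0 → W
n=8: reaches L-position 4 → W
n=9: only reaches 6(W), 8(W), all W → L
n=10: reaches L-position 9 → W
n=11: reaches L-position 0 → W
n=12: reaches L-position 9 → W
n=13: reaches L-position 0 → W
n=14: only reaches 7(W), 12(W), 13(W), all W → L
n=15: reaches L-position 14 → W
n=16: reaches L-position 14 → W
n=17: reaches L-position 0 → W
n=18: reaches L-position 9 → W
n=19: reaches L-position 0 → W
n=20: only reaches 10(W), 15(W), 18(W), 19(W), all W → L
n=21: reaches L-position 14 → W
n=22: reaches L-position 20 → W
n=23: reaches L-position 0 → W
n=24: only reaches 12(W), 21(W), 22(W), 23(W), all W → L
n=25: reaches L-position 20 → W
n=26: reaches L-position 24 → W
n=27: reaches L-position 24 → W
The losing starting values of n are exactly the entries labelled L in this table (6 of them).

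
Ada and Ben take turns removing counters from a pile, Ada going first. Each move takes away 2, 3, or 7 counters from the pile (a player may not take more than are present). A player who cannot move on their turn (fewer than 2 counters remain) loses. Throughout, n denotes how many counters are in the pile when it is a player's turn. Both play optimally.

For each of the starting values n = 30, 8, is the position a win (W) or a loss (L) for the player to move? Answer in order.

30: L, 8: W

Build the W/L table. Terminal = L. A non-terminal position is W if it has a move to some L; otherwise it is L.
n=0: no move → L
n=1: no move → L
n=2: can move to 0, which is L ⇒ W
n=3: can move to 1, which is L ⇒ W
n=4: can move to 1, which is L ⇒ W
n=5: moves to 3(W), 2(W); every one is W ⇒ L
n=6: moves to 4(W), 3(W); every one is W ⇒ L
n=7: can move to 5, which is L ⇒ W
n=8: can move to 6, which is L ⇒ W
n=9: can move to 6, which is L ⇒ W
n=10: moves to 8(W), 7(W), 3(W); every one is W ⇒ L
n=11: moves to 9(W), 8(W), 4(W); every one is W ⇒ L
n=12: can move to 10, which is L ⇒ W
n=13: can move to 11, which is L ⇒ W
n=14: can move to 11, which is L ⇒ W
n=15: moves to 13(W), 12(W), 8(W); every one is W ⇒ L
n=16: moves to 14(W), 13(W), 9(W); every one is W ⇒ L
n=17: can move to 15, which is L ⇒ W
n=18: can move to 16, which is L ⇒ W
n=19: can move to 16, which is L ⇒ W
n=20: moves to 18(W), 17(W), 13(W); every one is W ⇒ L
n=21: moves to 19(W), 18(W), 14(W); every one is W ⇒ L
n=22: can move to 20, which is L ⇒ W
n=23: can move to 21, which is L ⇒ W
n=24: can move to 21, which is L ⇒ W
n=25: moves to 23(W), 22(W), 18(W); every one is W ⇒ L
n=26: moves to 24(W), 23(W), 19(W); every one is W ⇒ L
n=27: can move to 25, which is L ⇒ W
n=28: can move to 26, which is L ⇒ W
n=29: can move to 26, which is L ⇒ W
n=30: moves to 28(W), 27(W), 23(W); every one is W ⇒ L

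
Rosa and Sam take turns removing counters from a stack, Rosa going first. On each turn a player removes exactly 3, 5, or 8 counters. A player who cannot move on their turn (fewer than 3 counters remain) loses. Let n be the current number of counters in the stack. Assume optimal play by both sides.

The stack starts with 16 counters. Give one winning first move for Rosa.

Remove 3, leaving 13.

Use the standard recursion: the mover loses at a terminal position; elsewhere, the mover wins exactly when some move hands the opponent an L position.
n=0: no move → L
n=1: no move → L
n=2: no move → L
n=3: reaches L-position 0 → W
n=4: reaches L-position 1 → W
n=5: reaches L-position 2 → W
n=6: reaches L-position 1 → W
n=7: reaches L-position 2 → W
n=8: reaches L-position 0 → W
n=9: reaches L-position 1 → W
n=10: reaches L-position 2 → W
n=11: only reaches 8(W), 6(W), 3(W), all W → L
n=12: only reaches 9(W), 7(W), 4(W), all W → L
n=13: only reaches 10(W), 8(W), 5(W), all W → L
n=14: reaches L-position 11 → W
n=15: reaches L-position 12 → W
n=16: reaches L-position 13 → W
From 16, the L positions reachable in one move are: 13, 11. Any move reaching one of these is winning.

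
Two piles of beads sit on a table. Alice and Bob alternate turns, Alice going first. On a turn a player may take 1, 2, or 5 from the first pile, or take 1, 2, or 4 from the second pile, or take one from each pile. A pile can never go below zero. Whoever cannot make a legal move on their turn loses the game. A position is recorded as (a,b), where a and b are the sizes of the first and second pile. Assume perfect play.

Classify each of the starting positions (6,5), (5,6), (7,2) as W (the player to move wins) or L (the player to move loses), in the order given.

(6,5): W, (5,6): W, (7,2): L

Compute win/loss labels from the base case upward. A position with no move is L. Any other position is W if it can reach an L in one move, else L.
No move ever increases a pile, so every position that can arise here has a ≤ 7 and b ≤ 6; it is enough to label the cells with 0 ≤ a ≤ 7 and 0 ≤ b ≤ 6.
Every move lowers a or b (never raises either), so fill the grid row by row in increasing a, and left to right within a row: each cell's successors are then already labelled.
      b=0  b=1  b=2  b=3  b=4  b=5  b=6
a=0:    L    W    W    L    W    W    L
a=1:    W    W    L    W    W    L    W
a=2:    W    L    W    W    L    W    W
a=3:    L    W    W    L    W    W    L
a=4:    W    W    L    W    W    L    W
a=5:    W    L    W    W    L    W    W
a=6:    L    W    W    L    W    W    L
a=7:    W    W    L    W    W    L    W
Cells with no legal move (terminal, hence L): (0,0).
The remaining L cells, each justified by listing all of its moves:
(0,3): →(0,2)(W), (0,1)(W) — all W, so L
(0,6): →(0,5)(W), (0,4)(W), (0,2)(W) — all W, so L
(1,2): →(0,2)(W), (1,1)(W), (1,0)(W), (0,1)(W) — all W, so L
(1,5): →(0,5)(W), (1,4)(W), (1,3)(W), (1,1)(W), (0,4)(W) — all W, so L
(2,1): →(1,1)(W), (0,1)(W), (2,0)(W), (1,0)(W) — all W, so L
(2,4): →(1,4)(W), (0,4)(W), (2,3)(W), (2,2)(W), (2,0)(W), (1,3)(W) — all W, so L
(3,0): →(2,0)(W), (1,0)(W) — all W, so L
(3,3): →(2,3)(W), (1,3)(W), (3,2)(W), (3,1)(W), (2,2)(W) — all W, so L
(3,6): →(2,6)(W), (1,6)(W), (3,5)(W), (3,4)(W), (3,2)(W), (2,5)(W) — all W, so L
(4,2): →(3,2)(W), (2,2)(W), (4,1)(W), (4,0)(W), (3,1)(W) — all W, so L
(4,5): →(3,5)(W), (2,5)(W), (4,4)(W), (4,3)(W), (4,1)(W), (3,4)(W) — all W, so L
(5,1): →(4,1)(W), (3,1)(W), (0,1)(W), (5,0)(W), (4,0)(W) — all W, so L
(5,4): →(4,4)(W), (3,4)(W), (0,4)(W), (5,3)(W), (5,2)(W), (5,0)(W), (4,3)(W) — all W, so L
(6,0): →(5,0)(W), (4,0)(W), (1,0)(W) — all W, so L
(6,3): →(5,3)(W), (4,3)(W), (1,3)(W), (6,2)(W), (6,1)(W), (5,2)(W) — all W, so L
(6,6): →(5,6)(W), (4,6)(W), (1,6)(W), (6,5)(W), (6,4)(W), (6,2)(W), (5,5)(W) — all W, so L
(7,2): →(6,2)(W), (5,2)(W), (2,2)(W), (7,1)(W), (7,0)(W), (6,1)(W) — all W, so L
(7,5): →(6,5)(W), (5,5)(W), (2,5)(W), (7,4)(W), (7,3)(W), (7,1)(W), (6,4)(W) — all W, so L
Every other cell has at least one move into one of the L cells above, so it is W.
(6,5): the move to (4,5) reaches an L cell, so W
(5,6): the move to (3,6) reaches an L cell, so W
(7,2): one of the L cells justified above, so L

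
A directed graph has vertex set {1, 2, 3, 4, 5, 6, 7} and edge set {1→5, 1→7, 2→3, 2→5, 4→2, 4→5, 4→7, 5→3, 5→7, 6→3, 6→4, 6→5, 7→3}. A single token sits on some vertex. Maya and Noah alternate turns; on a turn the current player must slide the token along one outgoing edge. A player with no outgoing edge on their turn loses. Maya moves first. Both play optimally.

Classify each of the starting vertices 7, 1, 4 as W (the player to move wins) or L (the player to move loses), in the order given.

Label each position W (a win for the player to move) or L (a loss). A position with no legal move is L; any other position is W exactly when some move reaches an L, and L when every move reaches a W.
Every edge goes from a vertex to one that appears earlier in the order 3, 7, 5, 2, 4, 6, 1, so processing vertices in that order labels each vertex after all of its successors.
3: no outgoing edge → L
7: can move to 3, which is L ⇒ W
5: can move to 3, which is L ⇒ W
2: can move to 3, which is L ⇒ W
4: moves to 2(W), 5(W), 7(W); every one is W ⇒ L
6: can move to 4, which is L ⇒ W
1: moves to 5(W), 7(W); every one is W ⇒ L

7: W, 1: L, 4: L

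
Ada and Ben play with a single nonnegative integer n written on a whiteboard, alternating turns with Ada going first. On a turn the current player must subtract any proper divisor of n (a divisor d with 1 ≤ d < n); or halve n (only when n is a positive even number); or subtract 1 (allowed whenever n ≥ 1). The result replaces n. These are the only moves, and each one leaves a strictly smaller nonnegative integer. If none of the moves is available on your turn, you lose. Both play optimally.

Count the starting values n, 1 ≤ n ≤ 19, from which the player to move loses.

Label each position W (a win for the player to move) or L (a loss). A position with no legal move is L; any other position is W exactly when some move reaches an L, and L when every move reaches a W.
n=0: no move → L
n=1: reaches L-position 0 → W
n=2: only reaches 1(W), which is W → L
n=3: reaches L-position 2 → W
n=4: reaches L-position 2 → W
n=5: only reaches 4(W), which is W → L
n=6: reaches L-position 5 → W
n=7: only reaches 6(W), which is W → L
n=8: reaches L-position 7 → W
n=9: only reaches 6(W), 8(W), all W → L
n=10: reaches L-position 5 → W
n=11: only reaches 10(W), which is W → L
n=12: reaches L-position 9 → W
n=13: only reaches 12(W), which is W → L
n=14: reaches L-position 7 → W
n=15: only reaches 10(W), 12(W), 14(W), all W → L
n=16: reaches L-position 15 → W
n=17: only reaches 16(W), which is W → L
n=18: reaches L-position 9 → W
n=19: only reaches 18(W), which is W → L
L entries with 1 ≤ n ≤ 19 (n=0 is outside the asked range and is not counted): n = 2, 5, 7, 9, 11, 13, 15, 17, 19; that makes 9.

9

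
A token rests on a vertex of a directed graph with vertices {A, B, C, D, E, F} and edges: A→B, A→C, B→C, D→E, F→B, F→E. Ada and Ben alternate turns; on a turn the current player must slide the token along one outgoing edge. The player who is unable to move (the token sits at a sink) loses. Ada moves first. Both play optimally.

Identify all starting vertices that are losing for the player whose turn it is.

C, E

Compute win/loss labels from the base case upward. A position with no move is L. Any other position is W if it can reach an L in one move, else L.
Every edge goes from a vertex to one that appears earlier in the order C, E, B, F, D, A, so processing vertices in that order labels each vertex after all of its successors.
C: no outgoing edge → L
E: no outgoing edge → L
B: can move to C, which is L ⇒ W
F: can move to E, which is L ⇒ W
D: can move to E, which is L ⇒ W
A: can move to C, which is L ⇒ W
Reading off the rows marked L gives the requested list; there are 2 such vertices.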